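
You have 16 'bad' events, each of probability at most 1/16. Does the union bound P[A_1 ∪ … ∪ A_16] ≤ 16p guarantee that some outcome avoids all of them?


Union bound: P[∪_{i=1}^{16} A_i] ≤ Σ_i P[A_i] ≤ 16·p = 16·(1/16) = 1.
Numerically: 1 ≈ 1.0000.
Is 1 < 1? NO.
Since the bound 1 is ≥ 1, the union bound is uninformative here; it does NOT by itself certify existence.

16·p = 1 ≈ 1.0000; existence NOT certified by the union bound.


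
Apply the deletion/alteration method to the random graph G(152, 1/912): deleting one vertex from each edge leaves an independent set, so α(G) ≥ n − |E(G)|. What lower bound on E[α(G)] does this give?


E[|E(G)|] = C(152, 2)·p = 11476 · (1/912) = 151/12.
E[α(G)] ≥ n − E[|E(G)|] = 152 − 151/12 = 1673/12.
Numerically: ≈ 139.41667.
(This is only a lower bound; the true E[α(G)] may be larger.)

E[α(G)] ≥ 1673/12 ≈ 139.41667.


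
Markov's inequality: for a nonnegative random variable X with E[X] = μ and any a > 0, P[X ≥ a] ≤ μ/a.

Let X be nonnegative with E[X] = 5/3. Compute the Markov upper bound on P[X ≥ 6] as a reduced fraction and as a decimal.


μ = E[X] = 5/3, a = 6.
Markov: P[X ≥ 6] ≤ μ/a = (5/3)/6 = 5/18.
Numerically: ≈ 0.277778.
(Since a = 6 > μ = 1.666667, the bound 5/18 is < 1 and informative.)

P[X ≥ 6] ≤ 5/18 ≈ 0.277778.


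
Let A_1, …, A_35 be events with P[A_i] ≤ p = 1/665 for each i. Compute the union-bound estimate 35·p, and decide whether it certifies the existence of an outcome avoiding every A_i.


Union bound: P[∪_{i=1}^{35} A_i] ≤ Σ_i P[A_i] ≤ 35·p = 35·(1/665) = 1/19.
Numerically: 1/19 ≈ 0.053.
Is 1/19 < 1? YES.
Since P[∪ A_i] ≤ 1/19 < 1, the complement has P[∩ A_i^c] ≥ 1 − 1/19 = 18/19 > 0, so some outcome avoids every A_i.

35·p = 1/19 ≈ 0.053; existence CERTIFIED by the union bound.


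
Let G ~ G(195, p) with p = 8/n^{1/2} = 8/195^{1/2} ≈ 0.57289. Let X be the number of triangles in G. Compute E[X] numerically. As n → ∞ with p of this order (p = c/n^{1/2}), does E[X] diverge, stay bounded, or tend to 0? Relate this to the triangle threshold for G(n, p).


Number of potential triangles: C(195, 3) = 1216865.
Each occurs with probability p³ ≈ (0.57289)³ ≈ 1.8802606e-01.
By linearity: E[X] = C(195, 3)·p³ ≈ 1216865 · 1.8802606e-01 ≈ 228802.33057.
Since α = 1/2 < 1, p = c/n^{1/2} ≫ 1/n is above the triangle threshold p ~ 1/n. Asymptotically E[X] ~ (c³/6)·n^{3(1−α)} = (8³/6)·n^{1.5} → ∞; triangles are abundant w.h.p.

E[X] ≈ 228802.33057; in regime p = Θ(1/n^{1/2}) E[X] diverges (above the triangle threshold p ~ 1/n).


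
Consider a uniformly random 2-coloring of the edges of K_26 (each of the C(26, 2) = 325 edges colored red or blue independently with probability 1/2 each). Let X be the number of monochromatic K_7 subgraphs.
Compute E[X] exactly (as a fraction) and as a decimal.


Let X = Σ_S X_S over the C(26, 7) = 657800 subsets S of size 7, where X_S = 1 if the K_7 on S is monochromatic.
For a fixed S, the K_7 on S has C(7, 2) = 21 edges. P[all 21 edges red] = (1/2)^21, and likewise for blue, so P[monochromatic] = 2·(1/2)^21 = 2^{1 − 21} = 1/1048576.
By linearity of expectation: E[X] = C(26, 7) · 2^{1 − 21} = 657800 · 1/1048576 = 82225/131072.
Numerically: E[X] ≈ 0.627327.

E[X] = C(26,7)·2^(1−C(7,2)) = 82225/131072 ≈ 0.627327.


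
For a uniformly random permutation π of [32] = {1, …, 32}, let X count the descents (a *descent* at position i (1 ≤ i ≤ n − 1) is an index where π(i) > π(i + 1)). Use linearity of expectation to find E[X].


Write X = Σ X_I over i = 1, …, 31, with X_I the indicator of one descent.
There are 31 indicators.
For each fixed i, the pair (π(i), π(i+1)) is a uniformly random ordered pair of distinct values from {1, …, 32}; by symmetry P[π(i) > π(i+1)] = 1/2.
By linearity: E[X] = 31 · (1/2) = (32 − 1) · (1/2) = 31/2 ≈ 15.50000.

E[X] = 31/2 = 15.50000.


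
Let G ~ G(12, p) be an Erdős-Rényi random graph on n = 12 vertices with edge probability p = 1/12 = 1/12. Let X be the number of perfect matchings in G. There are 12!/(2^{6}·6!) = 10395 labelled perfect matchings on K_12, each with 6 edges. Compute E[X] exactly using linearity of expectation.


K_12 has 12!/(2^{6}·6!) = 10395 labelled perfect matchings.
For each such perfect matching H, let X_H = 1 if all 6 edges of H are present in G. Then P[X_H = 1] = p^{6} = (1/12)^{6} = 1/2985984.
Summing the indicators: E[X] = Σ_H E[X_H] = 10395 · p^{6} = 10395 · 1/2985984 = 385/110592.
Numerically: E[X] ≈ 0.00348.

E[X] = 10395 · (1/12)^{6} = 385/110592 ≈ 0.00348.


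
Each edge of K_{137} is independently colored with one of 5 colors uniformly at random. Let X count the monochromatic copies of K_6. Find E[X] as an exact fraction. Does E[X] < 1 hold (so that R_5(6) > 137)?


E[X] = C(137, 6) · 5^{1 − 15} = 8218472724 · 5^{−14} = 8218472724/6103515625.
As a reduced fraction: E[X] = 8218472724/6103515625 ≈ 1.347.
Is E[X] < 1? NO.
Since E[X] ≥ 1, the first-moment bound is inconclusive at n = 137; it does NOT by itself certify R_5(6) > 137.

E[X] = 8218472724/6103515625 ≈ 1.347; E[X] ≥ 1; first-moment method inconclusive here.


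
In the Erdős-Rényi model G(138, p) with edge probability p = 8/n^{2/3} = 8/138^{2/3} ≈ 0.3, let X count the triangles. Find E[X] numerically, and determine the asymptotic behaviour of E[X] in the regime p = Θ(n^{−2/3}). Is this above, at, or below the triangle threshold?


Number of potential triangles: C(138, 3) = 428536.
Each occurs with probability p³ ≈ (0.3)³ ≈ 2.68851e-02.
By linearity: E[X] = C(138, 3)·p³ ≈ 428536 · 2.68851e-02 ≈ 11521.237.
Since α = 2/3 < 1, p = c/n^{2/3} ≫ 1/n is above the triangle threshold p ~ 1/n. Asymptotically E[X] ~ (c³/6)·n^{3(1−α)} = (8³/6)·n^{1} → ∞; triangles are abundant w.h.p.

E[X] ≈ 11521.237; in regime p = Θ(1/n^{2/3}) E[X] diverges (above the triangle threshold p ~ 1/n).


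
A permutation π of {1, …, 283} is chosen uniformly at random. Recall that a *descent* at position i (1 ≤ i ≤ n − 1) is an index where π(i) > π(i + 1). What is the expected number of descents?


Write X = Σ X_I over i = 1, …, 282, with X_I the indicator of one descent.
There are 282 indicators.
For each fixed i, the pair (π(i), π(i+1)) is a uniformly random ordered pair of distinct values from {1, …, 283}; by symmetry P[π(i) > π(i+1)] = 1/2.
By linearity: E[X] = 282 · (1/2) = (283 − 1) · (1/2) = 141 ≈ 141.000.

E[X] = 141 = 141.000.


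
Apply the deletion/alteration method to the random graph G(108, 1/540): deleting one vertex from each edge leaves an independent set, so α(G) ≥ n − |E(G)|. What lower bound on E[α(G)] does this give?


E[|E(G)|] = C(108, 2)·p = 5778 · (1/540) = 107/10.
E[α(G)] ≥ n − E[|E(G)|] = 108 − 107/10 = 973/10.
Numerically: ≈ 97.3000.
(This is only a lower bound; the true E[α(G)] may be larger.)

E[α(G)] ≥ 973/10 ≈ 97.3000.


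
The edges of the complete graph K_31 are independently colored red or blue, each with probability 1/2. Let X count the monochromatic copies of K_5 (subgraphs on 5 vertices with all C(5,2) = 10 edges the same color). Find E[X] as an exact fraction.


Let X = Σ_S X_S over the C(31, 5) = 169911 subsets S of size 5, where X_S = 1 if the K_5 on S is monochromatic.
For a fixed S, the K_5 on S has C(5, 2) = 10 edges. P[all 10 edges red] = (1/2)^10, and likewise for blue, so P[monochromatic] = 2·(1/2)^10 = 2^{1 − 10} = 1/512.
By linearity of expectation: E[X] = C(31, 5) · 2^{1 − 10} = 169911 · 1/512 = 169911/512.
Numerically: E[X] ≈ 331.857.

E[X] = C(31,5)·2^(1−C(5,2)) = 169911/512 ≈ 331.857.


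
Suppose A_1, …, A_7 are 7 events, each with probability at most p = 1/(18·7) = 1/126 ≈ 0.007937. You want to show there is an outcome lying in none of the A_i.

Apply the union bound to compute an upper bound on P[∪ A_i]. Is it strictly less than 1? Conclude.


Union bound: P[∪_{i=1}^{7} A_i] ≤ Σ_i P[A_i] ≤ 7·p = 7·(1/126) = 1/18.
Numerically: 1/18 ≈ 0.055556.
Is 1/18 < 1? YES.
Since P[∪ A_i] ≤ 1/18 < 1, the complement has P[∩ A_i^c] ≥ 1 − 1/18 = 17/18 > 0, so some outcome avoids every A_i.

7·p = 1/18 ≈ 0.055556; existence CERTIFIED by the union bound.


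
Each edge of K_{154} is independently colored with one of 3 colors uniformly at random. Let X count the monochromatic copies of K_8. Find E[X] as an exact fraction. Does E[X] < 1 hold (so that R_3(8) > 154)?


E[X] = C(154, 8) · 3^{1 − 28} = 6521818990995 · 3^{−27} = 6521818990995/7625597484987.
As a reduced fraction: E[X] = 724646554555/847288609443 ≈ 0.8552535.
Is E[X] < 1? YES.
Since E[X] < 1, there exists a 3-coloring of K_{154} with no monochromatic K_8; hence R_3(8) > 154.

E[X] = 724646554555/847288609443 ≈ 0.8552535; E[X] < 1, so R_3(8) > 154.


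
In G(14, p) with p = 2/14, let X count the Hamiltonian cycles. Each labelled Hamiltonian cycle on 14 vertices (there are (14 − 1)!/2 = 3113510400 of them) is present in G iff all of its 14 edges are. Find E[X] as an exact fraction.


K_14 has (14 − 1)!/2 = 3113510400 labelled Hamiltonian cycles.
For each such Hamiltonian cycle H, let X_H = 1 if all 14 edges of H are present in G. Then P[X_H = 1] = p^{14} = (1/7)^{14} = 1/678223072849.
By linearity: E[X] = Σ_H E[X_H] = 3113510400 · p^{14} = 3113510400 · 1/678223072849 = 444787200/96889010407.
Numerically: E[X] ≈ 0.00459.

E[X] = 3113510400 · (1/7)^{14} = 444787200/96889010407 ≈ 0.00459.


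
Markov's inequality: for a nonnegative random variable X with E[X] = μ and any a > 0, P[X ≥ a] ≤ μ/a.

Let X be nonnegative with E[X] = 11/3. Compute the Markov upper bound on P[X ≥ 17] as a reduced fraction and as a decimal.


μ = E[X] = 11/3, a = 17.
Markov: P[X ≥ 17] ≤ μ/a = (11/3)/17 = 11/51.
Numerically: ≈ 0.2157.
(Since a = 17 > μ = 3.6667, the bound 11/51 is < 1 and informative.)

P[X ≥ 17] ≤ 11/51 ≈ 0.2157.


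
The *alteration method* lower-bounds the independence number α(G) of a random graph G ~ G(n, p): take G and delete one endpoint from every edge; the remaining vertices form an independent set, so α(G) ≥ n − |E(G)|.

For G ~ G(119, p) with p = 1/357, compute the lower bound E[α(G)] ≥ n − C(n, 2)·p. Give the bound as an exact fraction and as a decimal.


E[|E(G)|] = C(119, 2)·p = 7021 · (1/357) = 59/3.
E[α(G)] ≥ n − E[|E(G)|] = 119 − 59/3 = 298/3.
Numerically: ≈ 99.33333.
(This is only a lower bound; the true E[α(G)] may be larger.)

E[α(G)] ≥ 298/3 ≈ 99.33333.


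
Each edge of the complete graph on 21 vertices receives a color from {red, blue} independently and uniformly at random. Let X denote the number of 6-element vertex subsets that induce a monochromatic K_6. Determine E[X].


Let X = Σ_S X_S over the C(21, 6) = 54264 subsets S of size 6, where X_S = 1 if the K_6 on S is monochromatic.
For a fixed S, the K_6 on S has C(6, 2) = 15 edges. P[all 15 edges red] = (1/2)^15, and likewise for blue, so P[monochromatic] = 2·(1/2)^15 = 2^{1 − 15} = 1/16384.
By linearity of expectation: E[X] = C(21, 6) · 2^{1 − 15} = 54264 · 1/16384 = 6783/2048.
Numerically: E[X] ≈ 3.312012.

E[X] = C(21,6)·2^(1−C(6,2)) = 6783/2048 ≈ 3.312012.


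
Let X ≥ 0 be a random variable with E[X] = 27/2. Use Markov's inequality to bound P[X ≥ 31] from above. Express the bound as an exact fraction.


μ = E[X] = 27/2, a = 31.
Markov: P[X ≥ 31] ≤ μ/a = (27/2)/31 = 27/62.
Numerically: ≈ 0.43548.
(Since a = 31 > μ = 13.50000, the bound 27/62 is < 1 and informative.)

P[X ≥ 31] ≤ 27/62 ≈ 0.43548.


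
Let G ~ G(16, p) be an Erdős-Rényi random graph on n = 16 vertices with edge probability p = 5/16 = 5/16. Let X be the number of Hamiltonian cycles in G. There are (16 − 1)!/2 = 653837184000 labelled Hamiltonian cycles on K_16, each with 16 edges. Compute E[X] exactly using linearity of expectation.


K_16 has (16 − 1)!/2 = 653837184000 labelled Hamiltonian cycles.
For each such Hamiltonian cycle H, let X_H = 1 if all 16 edges of H are present in G. Then P[X_H = 1] = p^{16} = (5/16)^{16} = 152587890625/18446744073709551616.
Summing the indicators: E[X] = Σ_H E[X_H] = 653837184000 · p^{16} = 653837184000 · 152587890625/18446744073709551616 = 97429332733154296875/18014398509481984.
Numerically: E[X] ≈ 5408.41.

E[X] = 653837184000 · (5/16)^{16} = 97429332733154296875/18014398509481984 ≈ 5408.41.


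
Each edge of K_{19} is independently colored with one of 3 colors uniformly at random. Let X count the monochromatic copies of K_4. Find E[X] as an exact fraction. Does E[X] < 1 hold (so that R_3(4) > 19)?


E[X] = C(19, 4) · 3^{1 − 6} = 3876 · 3^{−5} = 3876/243.
As a reduced fraction: E[X] = 1292/81 ≈ 15.951.
Is E[X] < 1? NO.
Since E[X] ≥ 1, the first-moment bound is inconclusive at n = 19; it does NOT by itself certify R_3(4) > 19.

E[X] = 1292/81 ≈ 15.951; E[X] ≥ 1; first-moment method inconclusive here.


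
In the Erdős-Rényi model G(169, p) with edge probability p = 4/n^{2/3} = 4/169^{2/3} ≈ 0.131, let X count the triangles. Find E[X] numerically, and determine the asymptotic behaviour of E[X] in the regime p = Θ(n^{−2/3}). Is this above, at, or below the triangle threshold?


Number of potential triangles: C(169, 3) = 790244.
Each occurs with probability p³ ≈ (0.131)³ ≈ 2.24082e-03.
By linearity: E[X] = C(169, 3)·p³ ≈ 790244 · 2.24082e-03 ≈ 1770.793.
Since α = 2/3 < 1, p = c/n^{2/3} ≫ 1/n is above the triangle threshold p ~ 1/n. Asymptotically E[X] ~ (c³/6)·n^{3(1−α)} = (4³/6)·n^{1} → ∞; triangles are abundant w.h.p.

E[X] ≈ 1770.793; in regime p = Θ(1/n^{2/3}) E[X] diverges (above the triangle threshold p ~ 1/n).


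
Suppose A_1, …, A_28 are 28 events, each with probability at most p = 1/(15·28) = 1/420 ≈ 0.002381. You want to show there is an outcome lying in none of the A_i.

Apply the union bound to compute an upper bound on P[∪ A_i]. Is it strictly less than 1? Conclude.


Union bound: P[∪_{i=1}^{28} A_i] ≤ Σ_i P[A_i] ≤ 28·p = 28·(1/420) = 1/15.
Numerically: 1/15 ≈ 0.066667.
Is 1/15 < 1? YES.
Since P[∪ A_i] ≤ 1/15 < 1, the complement has P[∩ A_i^c] ≥ 1 − 1/15 = 14/15 > 0, so some outcome avoids every A_i.

28·p = 1/15 ≈ 0.066667; existence CERTIFIED by the union bound.


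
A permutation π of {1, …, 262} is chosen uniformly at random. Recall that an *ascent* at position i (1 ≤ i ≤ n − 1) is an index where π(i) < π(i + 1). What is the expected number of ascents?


Write X = Σ X_I over i = 1, …, 261, with X_I the indicator of one ascent.
There are 261 indicators.
For each fixed i, the pair (π(i), π(i+1)) is a uniformly random ordered pair of distinct values from {1, …, 262}; by symmetry P[π(i) < π(i+1)] = 1/2.
By linearity: E[X] = 261 · (1/2) = (262 − 1) · (1/2) = 261/2 ≈ 130.50000.

E[X] = 261/2 = 130.50000.


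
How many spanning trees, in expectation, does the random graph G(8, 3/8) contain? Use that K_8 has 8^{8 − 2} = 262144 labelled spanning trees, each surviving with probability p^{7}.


K_8 has 8^{8 − 2} = 262144 labelled spanning trees.
For each such spanning tree H, let X_H = 1 if all 7 edges of H are present in G. Then P[X_H = 1] = p^{7} = (3/8)^{7} = 2187/2097152.
Summing the indicators: E[X] = Σ_H E[X_H] = 262144 · p^{7} = 262144 · 2187/2097152 = 2187/8.
Numerically: E[X] ≈ 273.

E[X] = 262144 · (3/8)^{7} = 2187/8 ≈ 273.


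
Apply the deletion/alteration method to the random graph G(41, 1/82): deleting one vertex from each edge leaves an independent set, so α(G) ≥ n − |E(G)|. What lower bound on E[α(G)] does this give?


E[|E(G)|] = C(41, 2)·p = 820 · (1/82) = 10.
E[α(G)] ≥ n − E[|E(G)|] = 41 − 10 = 31.
Numerically: ≈ 31.000000.
(This is only a lower bound; the true E[α(G)] may be larger.)

E[α(G)] ≥ 31 ≈ 31.000000.


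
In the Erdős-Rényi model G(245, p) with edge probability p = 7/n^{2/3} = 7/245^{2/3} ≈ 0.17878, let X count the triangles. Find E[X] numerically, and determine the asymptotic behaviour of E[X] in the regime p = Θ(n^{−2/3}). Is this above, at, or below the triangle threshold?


Number of potential triangles: C(245, 3) = 2421090.
Each occurs with probability p³ ≈ (0.17878)³ ≈ 5.7142857e-03.
By linearity: E[X] = C(245, 3)·p³ ≈ 2421090 · 5.7142857e-03 ≈ 13834.80000.
Since α = 2/3 < 1, p = c/n^{2/3} ≫ 1/n is above the triangle threshold p ~ 1/n. Asymptotically E[X] ~ (c³/6)·n^{3(1−α)} = (7³/6)·n^{1} → ∞; triangles are abundant w.h.p.

E[X] ≈ 13834.80000; in regime p = Θ(1/n^{2/3}) E[X] diverges (above the triangle threshold p ~ 1/n).


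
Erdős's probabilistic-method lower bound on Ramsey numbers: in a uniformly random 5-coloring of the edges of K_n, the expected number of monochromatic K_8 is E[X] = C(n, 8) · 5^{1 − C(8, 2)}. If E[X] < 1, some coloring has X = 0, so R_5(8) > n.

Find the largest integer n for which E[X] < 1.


We need C(n, 8) · 5^{1 − 28} < 1, i.e. C(n, 8) < 5^{28 − 1} = 7450580596923828125.
Check values of n near the boundary:
  n = 860: C(860, 8) = 7182671140665308145; 7182671140665308145 < 7450580596923828125? YES
  n = 861: C(861, 8) = 7250034996615275865; 7250034996615275865 < 7450580596923828125? YES
  n = 862: C(862, 8) = 7317951015318931845; 7317951015318931845 < 7450580596923828125? YES
  n = 863: C(863, 8) = 7386423071602617757; 7386423071602617757 < 7450580596923828125? YES
  n = 864: C(864, 8) = 7455455062926006708; 7455455062926006708 < 7450580596923828125? NO
  n = 865: C(865, 8) = 7525050909487743060; 7525050909487743060 < 7450580596923828125? NO
  n = 866: C(866, 8) = 7595214554331451620; 7595214554331451620 < 7450580596923828125? NO
The largest n with C(n, 8) < 7450580596923828125 is n = 863 (where E[X] = 7386423071602617757/7450580596923828125 ≈ 0.991). Hence R_5(8) > 863, i.e. R_5(8) ≥ 864.

Largest n = 863; hence R_5(8) > 863.


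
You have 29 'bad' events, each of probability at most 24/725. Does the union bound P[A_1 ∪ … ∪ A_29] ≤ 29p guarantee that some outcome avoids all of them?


Union bound: P[∪_{i=1}^{29} A_i] ≤ Σ_i P[A_i] ≤ 29·p = 29·(24/725) = 24/25.
Numerically: 24/25 ≈ 0.9600.
Is 24/25 < 1? YES.
Since P[∪ A_i] ≤ 24/25 < 1, the complement has P[∩ A_i^c] ≥ 1 − 24/25 = 1/25 > 0, so some outcome avoids every A_i.

29·p = 24/25 ≈ 0.9600; existence CERTIFIED by the union bound.


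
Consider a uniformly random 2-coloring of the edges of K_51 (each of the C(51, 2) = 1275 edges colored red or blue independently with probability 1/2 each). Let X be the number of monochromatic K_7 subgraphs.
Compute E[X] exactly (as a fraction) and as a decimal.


Let X = Σ_S X_S over the C(51, 7) = 115775100 subsets S of size 7, where X_S = 1 if the K_7 on S is monochromatic.
For a fixed S, the K_7 on S has C(7, 2) = 21 edges. P[all 21 edges red] = (1/2)^21, and likewise for blue, so P[monochromatic] = 2·(1/2)^21 = 2^{1 − 21} = 1/1048576.
By linearity: E[X] = C(51, 7) · 2^{1 − 21} = 115775100 · 1/1048576 = 28943775/262144.
Numerically: E[X] ≈ 110.411739.

E[X] = C(51,7)·2^(1−C(7,2)) = 28943775/262144 ≈ 110.411739.


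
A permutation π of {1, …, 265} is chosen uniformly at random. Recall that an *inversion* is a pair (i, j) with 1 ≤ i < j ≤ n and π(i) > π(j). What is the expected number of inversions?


Write X = Σ X_I over the C(265, 2) = 34980 pairs i < j, with X_I the indicator of one inversion.
There are 34980 indicators.
For each fixed pair i < j, the values π(i) and π(j) are two distinct elements of {1, …, 265} in uniformly random order; by symmetry P[π(i) > π(j)] = 1/2.
By linearity: E[X] = 34980 · (1/2) = C(265, 2) · (1/2) = 34980/2 = 17490 ≈ 17490.0000.

E[X] = 17490 = 17490.0000.


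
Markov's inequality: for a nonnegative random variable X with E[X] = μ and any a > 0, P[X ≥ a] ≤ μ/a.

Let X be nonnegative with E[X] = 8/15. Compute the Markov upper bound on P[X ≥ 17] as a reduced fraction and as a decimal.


μ = E[X] = 8/15, a = 17.
Markov: P[X ≥ 17] ≤ μ/a = (8/15)/17 = 8/255.
Numerically: ≈ 0.031.
(Since a = 17 > μ = 0.533, the bound 8/255 is < 1 and informative.)

P[X ≥ 17] ≤ 8/255 ≈ 0.031.


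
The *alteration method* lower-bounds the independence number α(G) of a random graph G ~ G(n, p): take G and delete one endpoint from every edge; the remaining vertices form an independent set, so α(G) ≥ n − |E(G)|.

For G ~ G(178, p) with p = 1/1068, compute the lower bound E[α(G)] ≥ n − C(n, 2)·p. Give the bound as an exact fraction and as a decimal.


E[|E(G)|] = C(178, 2)·p = 15753 · (1/1068) = 59/4.
E[α(G)] ≥ n − E[|E(G)|] = 178 − 59/4 = 653/4.
Numerically: ≈ 163.25000.
(This is only a lower bound; the true E[α(G)] may be larger.)

E[α(G)] ≥ 653/4 ≈ 163.25000.


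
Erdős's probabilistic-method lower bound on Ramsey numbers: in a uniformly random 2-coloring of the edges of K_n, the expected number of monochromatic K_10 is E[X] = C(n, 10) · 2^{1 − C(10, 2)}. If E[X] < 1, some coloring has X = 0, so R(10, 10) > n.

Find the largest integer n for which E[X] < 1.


We need C(n, 10) · 2^{1 − 45} < 1, i.e. C(n, 10) < 2^{45 − 1} = 17592186044416.
Check values of n near the boundary:
  n = 99: C(99, 10) = 15579278510796; 15579278510796 < 17592186044416? YES
  n = 100: C(100, 10) = 17310309456440; 17310309456440 < 17592186044416? YES
  n = 101: C(101, 10) = 19212541264840; 19212541264840 < 17592186044416? NO
  n = 102: C(102, 10) = 21300860967540; 21300860967540 < 17592186044416? NO
The largest n with C(n, 10) < 17592186044416 is n = 100 (where E[X] = 2163788682055/2199023255552 ≈ 0.9839772). Hence R(10, 10) > 100, i.e. R(10, 10) ≥ 101.

Largest n = 100; hence R(10, 10) > 100.


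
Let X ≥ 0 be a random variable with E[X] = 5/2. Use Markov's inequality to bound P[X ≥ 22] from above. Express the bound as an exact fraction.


μ = E[X] = 5/2, a = 22.
Markov: P[X ≥ 22] ≤ μ/a = (5/2)/22 = 5/44.
Numerically: ≈ 0.114.
(Since a = 22 > μ = 2.500, the bound 5/44 is < 1 and informative.)

P[X ≥ 22] ≤ 5/44 ≈ 0.114.


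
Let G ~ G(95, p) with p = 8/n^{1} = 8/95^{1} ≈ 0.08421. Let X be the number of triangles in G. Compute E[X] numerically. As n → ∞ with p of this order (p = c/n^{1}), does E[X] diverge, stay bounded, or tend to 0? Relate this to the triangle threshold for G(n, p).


Number of potential triangles: C(95, 3) = 138415.
Each occurs with probability p³ ≈ (0.08421)³ ≈ 5.971716e-04.
By linearity: E[X] = C(95, 3)·p³ ≈ 138415 · 5.971716e-04 ≈ 82.6575.
Here α = 1, so p = 8/n is exactly at the triangle threshold p ~ 1/n. Asymptotically E[X] → c³/6 = 8³/6 = 256/3 ≈ 85.3333, a bounded constant. In this regime the triangle count is asymptotically Poisson(c³/6).

E[X] ≈ 82.6575; in regime p = Θ(1/n^{1}) E[X] stays bounded (at the triangle threshold p ~ 1/n).


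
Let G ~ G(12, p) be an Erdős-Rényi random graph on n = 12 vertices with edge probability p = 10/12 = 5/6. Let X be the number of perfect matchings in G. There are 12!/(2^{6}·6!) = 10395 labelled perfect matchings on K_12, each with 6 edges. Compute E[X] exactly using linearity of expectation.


K_12 has 12!/(2^{6}·6!) = 10395 labelled perfect matchings.
For each such perfect matching H, let X_H = 1 if all 6 edges of H are present in G. Then P[X_H = 1] = p^{6} = (5/6)^{6} = 15625/46656.
By linearity of expectation: E[X] = Σ_H E[X_H] = 10395 · p^{6} = 10395 · 15625/46656 = 6015625/1728.
Numerically: E[X] ≈ 3481.26.

E[X] = 10395 · (5/6)^{6} = 6015625/1728 ≈ 3481.26.


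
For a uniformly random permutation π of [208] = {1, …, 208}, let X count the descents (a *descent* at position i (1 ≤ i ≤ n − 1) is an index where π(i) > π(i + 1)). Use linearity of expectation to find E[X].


Write X = Σ X_I over i = 1, …, 207, with X_I the indicator of one descent.
There are 207 indicators.
For each fixed i, the pair (π(i), π(i+1)) is a uniformly random ordered pair of distinct values from {1, …, 208}; by symmetry P[π(i) > π(i+1)] = 1/2.
By linearity: E[X] = 207 · (1/2) = (208 − 1) · (1/2) = 207/2 ≈ 103.500000.

E[X] = 207/2 = 103.500000.


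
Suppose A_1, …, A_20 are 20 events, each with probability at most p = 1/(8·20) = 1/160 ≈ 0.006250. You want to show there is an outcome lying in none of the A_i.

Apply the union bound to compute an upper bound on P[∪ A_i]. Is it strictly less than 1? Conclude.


Union bound: P[∪_{i=1}^{20} A_i] ≤ Σ_i P[A_i] ≤ 20·p = 20·(1/160) = 1/8.
Numerically: 1/8 ≈ 0.125000.
Is 1/8 < 1? YES.
Since P[∪ A_i] ≤ 1/8 < 1, the complement has P[∩ A_i^c] ≥ 1 − 1/8 = 7/8 > 0, so some outcome avoids every A_i.

20·p = 1/8 ≈ 0.125000; existence CERTIFIED by the union bound.


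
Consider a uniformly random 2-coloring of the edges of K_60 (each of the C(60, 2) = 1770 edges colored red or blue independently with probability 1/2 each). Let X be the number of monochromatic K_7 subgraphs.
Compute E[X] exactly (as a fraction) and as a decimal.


Let X = Σ_S X_S over the C(60, 7) = 386206920 subsets S of size 7, where X_S = 1 if the K_7 on S is monochromatic.
For a fixed S, the K_7 on S has C(7, 2) = 21 edges. P[all 21 edges red] = (1/2)^21, and likewise for blue, so P[monochromatic] = 2·(1/2)^21 = 2^{1 − 21} = 1/1048576.
By linearity: E[X] = C(60, 7) · 2^{1 − 21} = 386206920 · 1/1048576 = 48275865/131072.
Numerically: E[X] ≈ 368.315620.

E[X] = C(60,7)·2^(1−C(7,2)) = 48275865/131072 ≈ 368.315620.


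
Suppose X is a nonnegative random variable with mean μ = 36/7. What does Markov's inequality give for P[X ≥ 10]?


μ = E[X] = 36/7, a = 10.
Markov: P[X ≥ 10] ≤ μ/a = (36/7)/10 = 18/35.
Numerically: ≈ 0.514286.
(Since a = 10 > μ = 5.142857, the bound 18/35 is < 1 and informative.)

P[X ≥ 10] ≤ 18/35 ≈ 0.514286.


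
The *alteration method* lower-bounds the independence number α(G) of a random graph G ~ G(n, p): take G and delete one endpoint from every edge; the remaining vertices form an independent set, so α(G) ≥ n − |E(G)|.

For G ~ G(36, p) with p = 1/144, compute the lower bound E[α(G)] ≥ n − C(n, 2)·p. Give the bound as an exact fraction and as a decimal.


E[|E(G)|] = C(36, 2)·p = 630 · (1/144) = 35/8.
E[α(G)] ≥ n − E[|E(G)|] = 36 − 35/8 = 253/8.
Numerically: ≈ 31.625.
(This is only a lower bound; the true E[α(G)] may be larger.)

E[α(G)] ≥ 253/8 ≈ 31.625.


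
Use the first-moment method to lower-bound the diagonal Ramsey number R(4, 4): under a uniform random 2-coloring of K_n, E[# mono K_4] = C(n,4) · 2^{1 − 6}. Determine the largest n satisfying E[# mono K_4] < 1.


We need C(n, 4) · 2^{1 − 6} < 1, i.e. C(n, 4) < 2^{6 − 1} = 32.
Check values of n near the boundary:
  n = 4: C(4, 4) = 1; 1 < 32? YES
  n = 5: C(5, 4) = 5; 5 < 32? YES
  n = 6: C(6, 4) = 15; 15 < 32? YES
  n = 7: C(7, 4) = 35; 35 < 32? NO
  n = 8: C(8, 4) = 70; 70 < 32? NO
  n = 9: C(9, 4) = 126; 126 < 32? NO
The largest n with C(n, 4) < 32 is n = 6 (where E[X] = 15/32 ≈ 0.46875). Hence R(4, 4) > 6, i.e. R(4, 4) ≥ 7.

Largest n = 6; hence R(4, 4) > 6.


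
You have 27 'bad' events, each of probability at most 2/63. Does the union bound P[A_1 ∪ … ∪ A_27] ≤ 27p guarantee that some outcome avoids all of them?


Union bound: P[∪_{i=1}^{27} A_i] ≤ Σ_i P[A_i] ≤ 27·p = 27·(2/63) = 6/7.
Numerically: 6/7 ≈ 0.857143.
Is 6/7 < 1? YES.
Since P[∪ A_i] ≤ 6/7 < 1, the complement has P[∩ A_i^c] ≥ 1 − 6/7 = 1/7 > 0, so some outcome avoids every A_i.

27·p = 6/7 ≈ 0.857143; existence CERTIFIED by the union bound.


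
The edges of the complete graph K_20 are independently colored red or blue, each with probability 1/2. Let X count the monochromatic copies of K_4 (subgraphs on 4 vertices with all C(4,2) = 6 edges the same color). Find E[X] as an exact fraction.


Let X = Σ_S X_S over the C(20, 4) = 4845 subsets S of size 4, where X_S = 1 if the K_4 on S is monochromatic.
For a fixed S, the K_4 on S has C(4, 2) = 6 edges. P[all 6 edges red] = (1/2)^6, and likewise for blue, so P[monochromatic] = 2·(1/2)^6 = 2^{1 − 6} = 1/32.
Summing: E[X] = C(20, 4) · 2^{1 − 6} = 4845 · 1/32 = 4845/32.
Numerically: E[X] ≈ 151.40625.

E[X] = C(20,4)·2^(1−C(4,2)) = 4845/32 ≈ 151.40625.


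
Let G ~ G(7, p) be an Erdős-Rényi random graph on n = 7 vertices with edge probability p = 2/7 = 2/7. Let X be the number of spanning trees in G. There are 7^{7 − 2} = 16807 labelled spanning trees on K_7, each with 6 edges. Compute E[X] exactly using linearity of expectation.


K_7 has 7^{7 − 2} = 16807 labelled spanning trees.
For each such spanning tree H, let X_H = 1 if all 6 edges of H are present in G. Then P[X_H = 1] = p^{6} = (2/7)^{6} = 64/117649.
Summing the indicators: E[X] = Σ_H E[X_H] = 16807 · p^{6} = 16807 · 64/117649 = 64/7.
Numerically: E[X] ≈ 9.14.

E[X] = 16807 · (2/7)^{6} = 64/7 ≈ 9.14.


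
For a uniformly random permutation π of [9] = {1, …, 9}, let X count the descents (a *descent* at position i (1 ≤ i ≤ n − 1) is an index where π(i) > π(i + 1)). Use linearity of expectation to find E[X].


Write X = Σ X_I over i = 1, …, 8, with X_I the indicator of one descent.
There are 8 indicators.
For each fixed i, the pair (π(i), π(i+1)) is a uniformly random ordered pair of distinct values from {1, …, 9}; by symmetry P[π(i) > π(i+1)] = 1/2.
By linearity: E[X] = 8 · (1/2) = (9 − 1) · (1/2) = 4 ≈ 4.000.

E[X] = 4 = 4.000.


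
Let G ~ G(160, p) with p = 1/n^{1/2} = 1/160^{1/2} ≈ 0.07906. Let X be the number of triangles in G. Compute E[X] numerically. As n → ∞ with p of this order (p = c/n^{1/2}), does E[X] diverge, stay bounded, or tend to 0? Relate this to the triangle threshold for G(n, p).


Number of potential triangles: C(160, 3) = 669920.
Each occurs with probability p³ ≈ (0.07906)³ ≈ 4.941059e-04.
By linearity: E[X] = C(160, 3)·p³ ≈ 669920 · 4.941059e-04 ≈ 331.0114.
Since α = 1/2 < 1, p = c/n^{1/2} ≫ 1/n is above the triangle threshold p ~ 1/n. Asymptotically E[X] ~ (c³/6)·n^{3(1−α)} = (1³/6)·n^{1.5} → ∞; triangles are abundant w.h.p.

E[X] ≈ 331.0114; in regime p = Θ(1/n^{1/2}) E[X] diverges (above the triangle threshold p ~ 1/n).


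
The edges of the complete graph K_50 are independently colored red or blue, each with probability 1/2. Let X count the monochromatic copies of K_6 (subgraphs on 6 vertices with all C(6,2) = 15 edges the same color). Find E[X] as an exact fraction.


Let X = Σ_S X_S over the C(50, 6) = 15890700 subsets S of size 6, where X_S = 1 if the K_6 on S is monochromatic.
For a fixed S, the K_6 on S has C(6, 2) = 15 edges. P[all 15 edges red] = (1/2)^15, and likewise for blue, so P[monochromatic] = 2·(1/2)^15 = 2^{1 − 15} = 1/16384.
Summing: E[X] = C(50, 6) · 2^{1 − 15} = 15890700 · 1/16384 = 3972675/4096.
Numerically: E[X] ≈ 969.8914.

E[X] = C(50,6)·2^(1−C(6,2)) = 3972675/4096 ≈ 969.8914.


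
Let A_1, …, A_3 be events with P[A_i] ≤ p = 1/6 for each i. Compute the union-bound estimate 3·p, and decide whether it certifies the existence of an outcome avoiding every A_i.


Union bound: P[∪_{i=1}^{3} A_i] ≤ Σ_i P[A_i] ≤ 3·p = 3·(1/6) = 1/2.
Numerically: 1/2 ≈ 0.500.
Is 1/2 < 1? YES.
Since P[∪ A_i] ≤ 1/2 < 1, the complement has P[∩ A_i^c] ≥ 1 − 1/2 = 1/2 > 0, so some outcome avoids every A_i.

3·p = 1/2 ≈ 0.500; existence CERTIFIED by the union bound.


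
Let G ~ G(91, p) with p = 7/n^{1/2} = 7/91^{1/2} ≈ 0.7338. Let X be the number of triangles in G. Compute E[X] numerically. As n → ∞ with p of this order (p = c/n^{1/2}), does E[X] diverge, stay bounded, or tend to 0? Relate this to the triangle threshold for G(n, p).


Number of potential triangles: C(91, 3) = 121485.
Each occurs with probability p³ ≈ (0.7338)³ ≈ 3.9512275e-01.
By linearity: E[X] = C(91, 3)·p³ ≈ 121485 · 3.9512275e-01 ≈ 48001.48682.
Since α = 1/2 < 1, p = c/n^{1/2} ≫ 1/n is above the triangle threshold p ~ 1/n. Asymptotically E[X] ~ (c³/6)·n^{3(1−α)} = (7³/6)·n^{1.5} → ∞; triangles are abundant w.h.p.

E[X] ≈ 48001.48682; in regime p = Θ(1/n^{1/2}) E[X] diverges (above the triangle threshold p ~ 1/n).


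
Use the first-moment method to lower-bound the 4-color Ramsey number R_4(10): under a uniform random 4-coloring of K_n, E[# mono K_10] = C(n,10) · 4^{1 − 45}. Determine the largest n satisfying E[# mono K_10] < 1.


We need C(n, 10) · 4^{1 − 45} < 1, i.e. C(n, 10) < 4^{45 − 1} = 309485009821345068724781056.
Check values of n near the boundary:
  n = 2019: C(2019, 10) = 303322949179835278009229628; 303322949179835278009229628 < 309485009821345068724781056? YES
  n = 2020: C(2020, 10) = 304832018578739931133653656; 304832018578739931133653656 < 309485009821345068724781056? YES
  n = 2021: C(2021, 10) = 306347841644770462864800616; 306347841644770462864800616 < 309485009821345068724781056? YES
  n = 2022: C(2022, 10) = 307870445231474093395937796; 307870445231474093395937796 < 309485009821345068724781056? YES
  n = 2023: C(2023, 10) = 309399856285778485315440716; 309399856285778485315440716 < 309485009821345068724781056? YES
  n = 2024: C(2024, 10) = 310936101848269937576192656; 310936101848269937576192656 < 309485009821345068724781056? NO
  n = 2025: C(2025, 10) = 312479209053472269772600560; 312479209053472269772600560 < 309485009821345068724781056? NO
  n = 2026: C(2026, 10) = 314029205130126398094885285; 314029205130126398094885285 < 309485009821345068724781056? NO
The largest n with C(n, 10) < 309485009821345068724781056 is n = 2023 (where E[X] = 77349964071444621328860179/77371252455336267181195264 ≈ 0.999725). Hence R_4(10) > 2023, i.e. R_4(10) ≥ 2024.

Largest n = 2023; hence R_4(10) > 2023.


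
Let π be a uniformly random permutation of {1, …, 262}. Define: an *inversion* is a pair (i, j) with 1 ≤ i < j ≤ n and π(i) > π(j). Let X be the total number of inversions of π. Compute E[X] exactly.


Write X = Σ X_I over the C(262, 2) = 34191 pairs i < j, with X_I the indicator of one inversion.
There are 34191 indicators.
For each fixed pair i < j, the values π(i) and π(j) are two distinct elements of {1, …, 262} in uniformly random order; by symmetry P[π(i) > π(j)] = 1/2.
By linearity: E[X] = 34191 · (1/2) = C(262, 2) · (1/2) = 34191/2 = 34191/2 ≈ 17095.500000.

E[X] = 34191/2 = 17095.500000.


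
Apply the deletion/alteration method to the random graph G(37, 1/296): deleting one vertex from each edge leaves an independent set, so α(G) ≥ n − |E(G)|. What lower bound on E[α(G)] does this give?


E[|E(G)|] = C(37, 2)·p = 666 · (1/296) = 9/4.
E[α(G)] ≥ n − E[|E(G)|] = 37 − 9/4 = 139/4.
Numerically: ≈ 34.75000.
(This is only a lower bound; the true E[α(G)] may be larger.)

E[α(G)] ≥ 139/4 ≈ 34.75000.


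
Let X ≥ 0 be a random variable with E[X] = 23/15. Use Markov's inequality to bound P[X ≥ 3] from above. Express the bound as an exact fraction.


μ = E[X] = 23/15, a = 3.
Markov: P[X ≥ 3] ≤ μ/a = (23/15)/3 = 23/45.
Numerically: ≈ 0.511111.
(Since a = 3 > μ = 1.533333, the bound 23/45 is < 1 and informative.)

P[X ≥ 3] ≤ 23/45 ≈ 0.511111.


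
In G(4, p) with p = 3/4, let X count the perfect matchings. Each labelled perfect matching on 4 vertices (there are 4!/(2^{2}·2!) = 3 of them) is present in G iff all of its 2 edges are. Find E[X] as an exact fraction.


K_4 has 4!/(2^{2}·2!) = 3 labelled perfect matchings.
For each such perfect matching H, let X_H = 1 if all 2 edges of H are present in G. Then P[X_H = 1] = p^{2} = (3/4)^{2} = 9/16.
Summing the indicators: E[X] = Σ_H E[X_H] = 3 · p^{2} = 3 · 9/16 = 27/16.
Numerically: E[X] ≈ 1.6875.

E[X] = 3 · (3/4)^{2} = 27/16 ≈ 1.6875.


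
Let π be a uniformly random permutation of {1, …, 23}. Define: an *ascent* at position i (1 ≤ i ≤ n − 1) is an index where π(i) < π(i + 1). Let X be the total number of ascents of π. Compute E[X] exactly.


Write X = Σ X_I over i = 1, …, 22, with X_I the indicator of one ascent.
There are 22 indicators.
For each fixed i, the pair (π(i), π(i+1)) is a uniformly random ordered pair of distinct values from {1, …, 23}; by symmetry P[π(i) < π(i+1)] = 1/2.
By linearity: E[X] = 22 · (1/2) = (23 − 1) · (1/2) = 11 ≈ 11.0000.

E[X] = 11 = 11.0000.


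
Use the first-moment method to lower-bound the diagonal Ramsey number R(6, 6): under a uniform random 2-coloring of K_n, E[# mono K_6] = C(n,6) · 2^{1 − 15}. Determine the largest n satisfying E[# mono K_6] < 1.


We need C(n, 6) · 2^{1 − 15} < 1, i.e. C(n, 6) < 2^{15 − 1} = 16384.
Check values of n near the boundary:
  n = 12: C(12, 6) = 924; 924 < 16384? YES
  n = 13: C(13, 6) = 1716; 1716 < 16384? YES
  n = 14: C(14, 6) = 3003; 3003 < 16384? YES
  n = 15: C(15, 6) = 5005; 5005 < 16384? YES
  n = 16: C(16, 6) = 8008; 8008 < 16384? YES
  n = 17: C(17, 6) = 12376; 12376 < 16384? YES
  n = 18: C(18, 6) = 18564; 18564 < 16384? NO
  n = 19: C(19, 6) = 27132; 27132 < 16384? NO
  n = 20: C(20, 6) = 38760; 38760 < 16384? NO
The largest n with C(n, 6) < 16384 is n = 17 (where E[X] = 1547/2048 ≈ 0.755371). Hence R(6, 6) > 17, i.e. R(6, 6) ≥ 18.

Largest n = 17; hence R(6, 6) > 17.


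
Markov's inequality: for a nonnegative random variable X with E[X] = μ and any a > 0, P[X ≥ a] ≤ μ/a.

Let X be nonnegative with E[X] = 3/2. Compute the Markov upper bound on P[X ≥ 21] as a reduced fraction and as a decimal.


μ = E[X] = 3/2, a = 21.
Markov: P[X ≥ 21] ≤ μ/a = (3/2)/21 = 1/14.
Numerically: ≈ 0.07143.
(Since a = 21 > μ = 1.50000, the bound 1/14 is < 1 and informative.)

P[X ≥ 21] ≤ 1/14 ≈ 0.07143.


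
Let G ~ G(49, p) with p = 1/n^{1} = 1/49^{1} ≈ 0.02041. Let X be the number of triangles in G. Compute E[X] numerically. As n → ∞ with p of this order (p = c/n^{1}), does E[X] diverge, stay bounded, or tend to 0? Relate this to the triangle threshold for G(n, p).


Number of potential triangles: C(49, 3) = 18424.
Each occurs with probability p³ ≈ (0.02041)³ ≈ 8.499860e-06.
By linearity: E[X] = C(49, 3)·p³ ≈ 18424 · 8.499860e-06 ≈ 0.1566.
Here α = 1, so p = 1/n is exactly at the triangle threshold p ~ 1/n. Asymptotically E[X] → c³/6 = 1³/6 = 1/6 ≈ 0.1667, a bounded constant. In this regime the triangle count is asymptotically Poisson(c³/6).

E[X] ≈ 0.1566; in regime p = Θ(1/n^{1}) E[X] stays bounded (at the triangle threshold p ~ 1/n).


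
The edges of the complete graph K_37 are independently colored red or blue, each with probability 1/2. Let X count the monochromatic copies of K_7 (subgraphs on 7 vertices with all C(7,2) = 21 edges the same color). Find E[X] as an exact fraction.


Let X = Σ_S X_S over the C(37, 7) = 10295472 subsets S of size 7, where X_S = 1 if the K_7 on S is monochromatic.
For a fixed S, the K_7 on S has C(7, 2) = 21 edges. P[all 21 edges red] = (1/2)^21, and likewise for blue, so P[monochromatic] = 2·(1/2)^21 = 2^{1 − 21} = 1/1048576.
By linearity: E[X] = C(37, 7) · 2^{1 − 21} = 10295472 · 1/1048576 = 643467/65536.
Numerically: E[X] ≈ 9.81853.

E[X] = C(37,7)·2^(1−C(7,2)) = 643467/65536 ≈ 9.81853.


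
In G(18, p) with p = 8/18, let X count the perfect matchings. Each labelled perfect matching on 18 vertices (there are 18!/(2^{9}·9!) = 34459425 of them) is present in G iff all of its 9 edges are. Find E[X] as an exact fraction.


K_18 has 18!/(2^{9}·9!) = 34459425 labelled perfect matchings.
For each such perfect matching H, let X_H = 1 if all 9 edges of H are present in G. Then P[X_H = 1] = p^{9} = (4/9)^{9} = 262144/387420489.
Summing the indicators: E[X] = Σ_H E[X_H] = 34459425 · p^{9} = 34459425 · 262144/387420489 = 111522611200/4782969.
Numerically: E[X] ≈ 2.33e+04.

E[X] = 34459425 · (4/9)^{9} = 111522611200/4782969 ≈ 2.33e+04.


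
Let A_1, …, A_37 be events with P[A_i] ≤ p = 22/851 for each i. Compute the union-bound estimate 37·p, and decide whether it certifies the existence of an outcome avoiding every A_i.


Union bound: P[∪_{i=1}^{37} A_i] ≤ Σ_i P[A_i] ≤ 37·p = 37·(22/851) = 22/23.
Numerically: 22/23 ≈ 0.95652.
Is 22/23 < 1? YES.
Since P[∪ A_i] ≤ 22/23 < 1, the complement has P[∩ A_i^c] ≥ 1 − 22/23 = 1/23 > 0, so some outcome avoids every A_i.

37·p = 22/23 ≈ 0.95652; existence CERTIFIED by the union bound.
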